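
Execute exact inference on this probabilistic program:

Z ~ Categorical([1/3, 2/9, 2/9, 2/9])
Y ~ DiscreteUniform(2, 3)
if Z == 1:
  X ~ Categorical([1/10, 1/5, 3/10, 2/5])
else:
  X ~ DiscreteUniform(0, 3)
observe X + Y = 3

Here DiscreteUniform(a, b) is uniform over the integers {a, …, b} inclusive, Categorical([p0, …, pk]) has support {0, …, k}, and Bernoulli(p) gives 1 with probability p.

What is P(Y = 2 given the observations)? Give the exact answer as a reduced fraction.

Enumerate traces; 8 have nonzero weight after conditioning:
  (Z=0, Y=2, X=1) weight 1/24
  (Z=0, Y=3, X=0) weight 1/24
  (Z=1, Y=2, X=1) weight 1/45
  (Z=1, Y=3, X=0) weight 1/90
  (Z=2, Y=2, X=1) weight 1/36
  (Z=2, Y=3, X=0) weight 1/36
  (Z=3, Y=2, X=1) weight 1/36
  (Z=3, Y=3, X=0) weight 1/36
Group by Y:
  weight(Y=2) = 43/360
  weight(Y=3) = 13/120
Total weight = 43/360 + 13/120 = 41/180
P(Y=2 | obs) = 43/360 / 41/180 = 43/82
P(Y=3 | obs) = 13/120 / 41/180 = 39/82

P(Y = 2 | obs) = 43/82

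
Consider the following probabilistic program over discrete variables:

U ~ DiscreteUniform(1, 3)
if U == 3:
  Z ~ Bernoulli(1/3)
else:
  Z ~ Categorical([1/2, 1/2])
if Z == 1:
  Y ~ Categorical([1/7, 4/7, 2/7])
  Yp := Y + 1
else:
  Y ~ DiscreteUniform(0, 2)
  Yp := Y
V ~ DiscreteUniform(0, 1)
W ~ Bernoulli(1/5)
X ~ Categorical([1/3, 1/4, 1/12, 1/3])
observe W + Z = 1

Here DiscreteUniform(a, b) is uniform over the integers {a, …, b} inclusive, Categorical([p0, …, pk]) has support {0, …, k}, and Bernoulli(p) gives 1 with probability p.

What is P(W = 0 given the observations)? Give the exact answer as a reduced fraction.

P(W = 0 | obs) = 16/21

Enumerate traces; 144 have nonzero weight after conditioning:
  (U=1, Z=0, Y=0, V=0, W=1, X=0) weight 1/540
  (U=1, Z=0, Y=0, V=0, W=1, X=1) weight 1/720
  (U=1, Z=0, Y=0, V=0, W=1, X=2) weight 1/2160
  (U=1, Z=0, Y=0, V=0, W=1, X=3) weight 1/540
  (U=1, Z=0, Y=0, V=1, W=1, X=0) weight 1/540
  (U=1, Z=0, Y=0, V=1, W=1, X=1) weight 1/720
  (U=1, Z=0, Y=0, V=1, W=1, X=2) weight 1/2160
  (U=1, Z=0, Y=0, V=1, W=1, X=3) weight 1/540
  (U=1, Z=1, Y=0, V=0, W=0, X=0) weight 1/315
  … 135 more
Group by W:
  weight(W=0) = 16/45
  weight(W=1) = 1/9
Total weight = 16/45 + 1/9 = 7/15
P(W=0 | obs) = 16/45 / 7/15 = 16/21
P(W=1 | obs) = 1/9 / 7/15 = 5/21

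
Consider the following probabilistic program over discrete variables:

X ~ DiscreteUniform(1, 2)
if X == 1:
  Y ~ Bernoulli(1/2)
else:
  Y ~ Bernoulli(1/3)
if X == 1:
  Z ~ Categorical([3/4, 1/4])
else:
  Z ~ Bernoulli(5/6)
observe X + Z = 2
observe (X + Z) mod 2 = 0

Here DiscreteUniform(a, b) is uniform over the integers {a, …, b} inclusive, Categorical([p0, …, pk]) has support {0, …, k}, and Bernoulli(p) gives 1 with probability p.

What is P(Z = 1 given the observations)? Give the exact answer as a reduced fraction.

P(Z = 1 | obs) = 3/5

Enumerate traces; 4 have nonzero weight after conditioning:
  (X=1, Y=0, Z=1) weight 1/16
  (X=1, Y=1, Z=1) weight 1/16
  (X=2, Y=0, Z=0) weight 1/18
  (X=2, Y=1, Z=0) weight 1/36
Group by Z:
  weight(Z=0) = 1/12
  weight(Z=1) = 1/8
Total weight = 1/12 + 1/8 = 5/24
P(Z=0 | obs) = 1/12 / 5/24 = 2/5
P(Z=1 | obs) = 1/8 / 5/24 = 3/5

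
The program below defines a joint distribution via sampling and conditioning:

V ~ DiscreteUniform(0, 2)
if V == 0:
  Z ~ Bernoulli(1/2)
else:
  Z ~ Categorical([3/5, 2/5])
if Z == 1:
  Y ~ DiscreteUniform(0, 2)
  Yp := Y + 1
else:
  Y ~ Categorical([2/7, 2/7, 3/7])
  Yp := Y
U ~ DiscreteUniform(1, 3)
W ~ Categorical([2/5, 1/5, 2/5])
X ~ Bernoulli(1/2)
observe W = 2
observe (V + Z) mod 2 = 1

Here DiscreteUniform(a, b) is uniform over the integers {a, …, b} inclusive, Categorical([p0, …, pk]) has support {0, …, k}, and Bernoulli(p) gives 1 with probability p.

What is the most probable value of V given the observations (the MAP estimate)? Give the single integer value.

argmax_v P(V = v | obs) = 1

Enumerate traces; 54 have nonzero weight after conditioning:
  (V=0, Z=1, Y=0, U=1, W=2, X=0) weight 1/270
  (V=0, Z=1, Y=0, U=1, W=2, X=1) weight 1/270
  (V=0, Z=1, Y=0, U=2, W=2, X=0) weight 1/270
  (V=0, Z=1, Y=0, U=2, W=2, X=1) weight 1/270
  (V=0, Z=1, Y=0, U=3, W=2, X=0) weight 1/270
  (V=0, Z=1, Y=0, U=3, W=2, X=1) weight 1/270
  (V=0, Z=1, Y=1, U=1, W=2, X=0) weight 1/270
  (V=0, Z=1, Y=1, U=1, W=2, X=1) weight 1/270
  (V=1, Z=0, Y=0, U=1, W=2, X=0) weight 2/525
  (V=2, Z=1, Y=0, U=1, W=2, X=0) weight 2/675
  … 44 more
Group by V:
  weight(V=0) = 1/15
  weight(V=1) = 2/25
  weight(V=2) = 4/75
Total weight = 1/15 + 2/25 + 4/75 = 1/5
P(V=0 | obs) = 1/15 / 1/5 = 1/3
P(V=1 | obs) = 2/25 / 1/5 = 2/5
P(V=2 | obs) = 4/75 / 1/5 = 4/15
argmax = 1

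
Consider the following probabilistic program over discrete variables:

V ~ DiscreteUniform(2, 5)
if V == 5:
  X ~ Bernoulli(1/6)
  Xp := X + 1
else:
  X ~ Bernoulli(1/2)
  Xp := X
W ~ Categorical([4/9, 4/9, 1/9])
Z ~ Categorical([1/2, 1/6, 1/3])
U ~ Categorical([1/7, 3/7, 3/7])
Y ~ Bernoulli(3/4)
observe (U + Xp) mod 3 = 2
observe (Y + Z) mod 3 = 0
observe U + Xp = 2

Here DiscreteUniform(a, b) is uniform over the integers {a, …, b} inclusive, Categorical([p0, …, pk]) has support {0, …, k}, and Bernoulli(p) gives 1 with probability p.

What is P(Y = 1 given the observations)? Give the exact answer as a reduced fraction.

Enumerate traces; 48 have nonzero weight after conditioning:
  (V=2, X=0, W=0, Z=0, U=2, Y=0) weight 1/336
  (V=2, X=0, W=0, Z=2, U=2, Y=1) weight 1/168
  (V=2, X=0, W=1, Z=0, U=2, Y=0) weight 1/336
  (V=2, X=0, W=1, Z=2, U=2, Y=1) weight 1/168
  (V=2, X=0, W=2, Z=0, U=2, Y=0) weight 1/1344
  (V=2, X=0, W=2, Z=2, U=2, Y=1) weight 1/672
  (V=2, X=1, W=0, Z=0, U=1, Y=0) weight 1/336
  (V=2, X=1, W=0, Z=2, U=1, Y=1) weight 1/168
  … 40 more
Group by Y:
  weight(Y=0) = 5/96
  weight(Y=1) = 5/48
Total weight = 5/96 + 5/48 = 5/32
P(Y=0 | obs) = 5/96 / 5/32 = 1/3
P(Y=1 | obs) = 5/48 / 5/32 = 2/3

P(Y = 1 | obs) = 2/3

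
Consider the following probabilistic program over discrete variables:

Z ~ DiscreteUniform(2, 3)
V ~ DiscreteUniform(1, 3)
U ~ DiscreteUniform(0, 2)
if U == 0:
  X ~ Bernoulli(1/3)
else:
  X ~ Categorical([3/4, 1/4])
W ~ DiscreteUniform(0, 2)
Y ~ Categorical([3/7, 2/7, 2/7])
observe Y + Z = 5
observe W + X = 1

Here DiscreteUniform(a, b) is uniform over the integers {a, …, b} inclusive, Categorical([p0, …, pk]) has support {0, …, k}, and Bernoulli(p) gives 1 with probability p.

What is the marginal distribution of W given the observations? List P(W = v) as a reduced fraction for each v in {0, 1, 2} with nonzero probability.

Enumerate traces; 18 have nonzero weight after conditioning:
  (Z=3, V=1, U=0, X=0, W=1, Y=2) weight 2/567
  (Z=3, V=1, U=0, X=1, W=0, Y=2) weight 1/567
  (Z=3, V=1, U=1, X=0, W=1, Y=2) weight 1/252
  (Z=3, V=1, U=1, X=1, W=0, Y=2) weight 1/756
  (Z=3, V=1, U=2, X=0, W=1, Y=2) weight 1/252
  (Z=3, V=1, U=2, X=1, W=0, Y=2) weight 1/756
  (Z=3, V=2, U=0, X=0, W=1, Y=2) weight 2/567
  (Z=3, V=2, U=0, X=1, W=0, Y=2) weight 1/567
  … 10 more
Group by W:
  weight(W=0) = 5/378
  weight(W=1) = 13/378
Total weight = 5/378 + 13/378 = 1/21
P(W=0 | obs) = 5/378 / 1/21 = 5/18
P(W=1 | obs) = 13/378 / 1/21 = 13/18

P(W=0) = 5/18, P(W=1) = 13/18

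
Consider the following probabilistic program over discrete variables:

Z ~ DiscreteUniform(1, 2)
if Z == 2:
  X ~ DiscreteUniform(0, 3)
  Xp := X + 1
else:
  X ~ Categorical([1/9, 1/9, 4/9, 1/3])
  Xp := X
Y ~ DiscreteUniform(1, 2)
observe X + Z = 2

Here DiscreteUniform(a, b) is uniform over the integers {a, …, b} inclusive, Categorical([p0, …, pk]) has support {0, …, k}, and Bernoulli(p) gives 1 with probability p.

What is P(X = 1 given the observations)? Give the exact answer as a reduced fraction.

Enumerate traces; 4 have nonzero weight after conditioning:
  (Z=1, X=1, Y=1) weight 1/36
  (Z=1, X=1, Y=2) weight 1/36
  (Z=2, X=0, Y=1) weight 1/16
  (Z=2, X=0, Y=2) weight 1/16
Group by X:
  weight(X=0) = 1/8
  weight(X=1) = 1/18
Total weight = 1/8 + 1/18 = 13/72
P(X=0 | obs) = 1/8 / 13/72 = 9/13
P(X=1 | obs) = 1/18 / 13/72 = 4/13

P(X = 1 | obs) = 4/13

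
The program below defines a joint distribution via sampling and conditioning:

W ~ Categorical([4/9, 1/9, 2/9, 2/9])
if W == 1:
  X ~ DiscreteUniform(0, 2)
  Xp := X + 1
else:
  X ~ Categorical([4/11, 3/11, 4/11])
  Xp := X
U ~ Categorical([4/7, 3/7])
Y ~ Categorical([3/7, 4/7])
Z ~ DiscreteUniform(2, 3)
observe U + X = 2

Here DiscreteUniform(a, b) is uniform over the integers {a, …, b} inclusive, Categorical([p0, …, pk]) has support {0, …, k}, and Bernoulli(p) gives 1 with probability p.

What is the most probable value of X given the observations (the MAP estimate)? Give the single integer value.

argmax_v P(X = v | obs) = 2

Enumerate traces; 32 have nonzero weight after conditioning:
  (W=0, X=1, U=1, Y=0, Z=2) weight 6/539
  (W=0, X=1, U=1, Y=0, Z=3) weight 6/539
  (W=0, X=1, U=1, Y=1, Z=2) weight 8/539
  (W=0, X=1, U=1, Y=1, Z=3) weight 8/539
  (W=0, X=2, U=0, Y=0, Z=2) weight 32/1617
  (W=0, X=2, U=0, Y=0, Z=3) weight 32/1617
  (W=0, X=2, U=0, Y=1, Z=2) weight 128/4851
  (W=0, X=2, U=0, Y=1, Z=3) weight 128/4851
  … 24 more
Group by X:
  weight(X=1) = 83/693
  weight(X=2) = 428/2079
Total weight = 83/693 + 428/2079 = 677/2079
P(X=1 | obs) = 83/693 / 677/2079 = 249/677
P(X=2 | obs) = 428/2079 / 677/2079 = 428/677
argmax = 2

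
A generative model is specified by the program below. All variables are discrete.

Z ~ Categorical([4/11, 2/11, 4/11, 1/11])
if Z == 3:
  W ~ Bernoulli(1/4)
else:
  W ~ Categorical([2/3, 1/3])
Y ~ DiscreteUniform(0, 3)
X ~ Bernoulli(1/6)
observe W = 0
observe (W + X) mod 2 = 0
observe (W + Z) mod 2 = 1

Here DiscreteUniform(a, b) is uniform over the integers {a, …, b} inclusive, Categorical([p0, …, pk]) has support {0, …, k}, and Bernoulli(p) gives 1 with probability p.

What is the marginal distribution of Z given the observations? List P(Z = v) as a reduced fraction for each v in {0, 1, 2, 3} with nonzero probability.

P(Z=1) = 16/25, P(Z=3) = 9/25

Enumerate traces; 8 have nonzero weight after conditioning:
  (Z=1, W=0, Y=0, X=0) weight 5/198
  (Z=1, W=0, Y=1, X=0) weight 5/198
  (Z=1, W=0, Y=2, X=0) weight 5/198
  (Z=1, W=0, Y=3, X=0) weight 5/198
  (Z=3, W=0, Y=0, X=0) weight 5/352
  (Z=3, W=0, Y=1, X=0) weight 5/352
  (Z=3, W=0, Y=2, X=0) weight 5/352
  (Z=3, W=0, Y=3, X=0) weight 5/352
Group by Z:
  weight(Z=1) = 10/99
  weight(Z=3) = 5/88
Total weight = 10/99 + 5/88 = 125/792
P(Z=1 | obs) = 10/99 / 125/792 = 16/25
P(Z=3 | obs) = 5/88 / 125/792 = 9/25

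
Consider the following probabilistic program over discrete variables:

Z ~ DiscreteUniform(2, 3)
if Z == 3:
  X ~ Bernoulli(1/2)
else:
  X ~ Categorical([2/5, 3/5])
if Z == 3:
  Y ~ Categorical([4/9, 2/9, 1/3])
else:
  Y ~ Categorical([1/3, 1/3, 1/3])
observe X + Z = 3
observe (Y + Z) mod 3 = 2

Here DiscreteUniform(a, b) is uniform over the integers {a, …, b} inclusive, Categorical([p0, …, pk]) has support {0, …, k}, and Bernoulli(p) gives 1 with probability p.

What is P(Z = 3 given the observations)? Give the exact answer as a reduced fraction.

P(Z = 3 | obs) = 5/11

Enumerate traces; 2 have nonzero weight after conditioning:
  (Z=2, X=1, Y=0) weight 1/10
  (Z=3, X=0, Y=2) weight 1/12
Group by Z:
  weight(Z=2) = 1/10
  weight(Z=3) = 1/12
Total weight = 1/10 + 1/12 = 11/60
P(Z=2 | obs) = 1/10 / 11/60 = 6/11
P(Z=3 | obs) = 1/12 / 11/60 = 5/11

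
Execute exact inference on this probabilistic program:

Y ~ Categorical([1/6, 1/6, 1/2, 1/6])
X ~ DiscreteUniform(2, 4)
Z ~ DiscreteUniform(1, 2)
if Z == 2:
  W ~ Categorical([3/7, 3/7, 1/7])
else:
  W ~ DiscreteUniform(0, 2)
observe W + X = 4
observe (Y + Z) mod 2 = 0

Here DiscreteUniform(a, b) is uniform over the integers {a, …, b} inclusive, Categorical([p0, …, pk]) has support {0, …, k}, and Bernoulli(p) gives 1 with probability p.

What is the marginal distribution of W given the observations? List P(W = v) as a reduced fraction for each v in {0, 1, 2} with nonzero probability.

Enumerate traces; 12 have nonzero weight after conditioning:
  (Y=0, X=2, Z=2, W=2) weight 1/252
  (Y=0, X=3, Z=2, W=1) weight 1/84
  (Y=0, X=4, Z=2, W=0) weight 1/84
  (Y=1, X=2, Z=1, W=2) weight 1/108
  (Y=1, X=3, Z=1, W=1) weight 1/108
  (Y=1, X=4, Z=1, W=0) weight 1/108
  (Y=2, X=2, Z=2, W=2) weight 1/84
  (Y=2, X=3, Z=2, W=1) weight 1/28
  … 4 more
Group by W:
  weight(W=0) = 25/378
  weight(W=1) = 25/378
  weight(W=2) = 13/378
Total weight = 25/378 + 25/378 + 13/378 = 1/6
P(W=0 | obs) = 25/378 / 1/6 = 25/63
P(W=1 | obs) = 25/378 / 1/6 = 25/63
P(W=2 | obs) = 13/378 / 1/6 = 13/63

P(W=0) = 25/63, P(W=1) = 25/63, P(W=2) = 13/63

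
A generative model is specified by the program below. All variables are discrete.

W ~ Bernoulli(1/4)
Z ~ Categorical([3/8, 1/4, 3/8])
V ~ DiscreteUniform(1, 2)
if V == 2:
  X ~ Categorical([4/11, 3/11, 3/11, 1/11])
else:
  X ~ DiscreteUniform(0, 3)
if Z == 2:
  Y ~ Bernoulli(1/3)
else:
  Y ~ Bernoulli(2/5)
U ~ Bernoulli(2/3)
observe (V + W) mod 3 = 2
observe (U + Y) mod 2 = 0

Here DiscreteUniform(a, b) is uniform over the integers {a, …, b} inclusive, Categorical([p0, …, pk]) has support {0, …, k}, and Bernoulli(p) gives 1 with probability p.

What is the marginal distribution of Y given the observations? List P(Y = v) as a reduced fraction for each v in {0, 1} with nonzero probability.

Enumerate traces; 48 have nonzero weight after conditioning:
  (W=0, Z=0, V=2, X=0, Y=0, U=0) weight 9/880
  (W=0, Z=0, V=2, X=0, Y=1, U=1) weight 3/220
  (W=0, Z=0, V=2, X=1, Y=0, U=0) weight 27/3520
  (W=0, Z=0, V=2, X=1, Y=1, U=1) weight 9/880
  (W=0, Z=0, V=2, X=2, Y=0, U=0) weight 27/3520
  (W=0, Z=0, V=2, X=2, Y=1, U=1) weight 9/880
  (W=0, Z=0, V=2, X=3, Y=0, U=0) weight 9/3520
  (W=0, Z=0, V=2, X=3, Y=1, U=1) weight 3/880
  … 40 more
Group by Y:
  weight(Y=0) = 5/48
  weight(Y=1) = 1/8
Total weight = 5/48 + 1/8 = 11/48
P(Y=0 | obs) = 5/48 / 11/48 = 5/11
P(Y=1 | obs) = 1/8 / 11/48 = 6/11

P(Y=0) = 5/11, P(Y=1) = 6/11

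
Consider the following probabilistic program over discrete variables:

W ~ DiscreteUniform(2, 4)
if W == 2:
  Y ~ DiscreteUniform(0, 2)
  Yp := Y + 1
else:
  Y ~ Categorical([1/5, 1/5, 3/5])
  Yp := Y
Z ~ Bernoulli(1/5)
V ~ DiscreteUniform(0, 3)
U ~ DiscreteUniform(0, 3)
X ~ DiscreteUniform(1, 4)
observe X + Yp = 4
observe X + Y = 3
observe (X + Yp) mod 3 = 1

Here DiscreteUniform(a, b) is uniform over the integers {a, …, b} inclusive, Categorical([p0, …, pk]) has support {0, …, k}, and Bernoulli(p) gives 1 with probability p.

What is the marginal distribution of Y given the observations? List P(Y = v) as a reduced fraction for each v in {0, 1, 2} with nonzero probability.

P(Y=0) = 1/3, P(Y=1) = 1/3, P(Y=2) = 1/3

Enumerate traces; 96 have nonzero weight after conditioning:
  (W=2, Y=0, Z=0, V=0, U=0, X=3) weight 1/720
  (W=2, Y=0, Z=0, V=0, U=1, X=3) weight 1/720
  (W=2, Y=0, Z=0, V=0, U=2, X=3) weight 1/720
  (W=2, Y=0, Z=0, V=0, U=3, X=3) weight 1/720
  (W=2, Y=0, Z=0, V=1, U=0, X=3) weight 1/720
  (W=2, Y=0, Z=0, V=1, U=1, X=3) weight 1/720
  (W=2, Y=0, Z=0, V=1, U=2, X=3) weight 1/720
  (W=2, Y=0, Z=0, V=1, U=3, X=3) weight 1/720
  (W=2, Y=1, Z=0, V=0, U=0, X=2) weight 1/720
  (W=2, Y=2, Z=0, V=0, U=0, X=1) weight 1/720
  … 86 more
Group by Y:
  weight(Y=0) = 1/36
  weight(Y=1) = 1/36
  weight(Y=2) = 1/36
Total weight = 1/36 + 1/36 + 1/36 = 1/12
P(Y=0 | obs) = 1/36 / 1/12 = 1/3
P(Y=1 | obs) = 1/36 / 1/12 = 1/3
P(Y=2 | obs) = 1/36 / 1/12 = 1/3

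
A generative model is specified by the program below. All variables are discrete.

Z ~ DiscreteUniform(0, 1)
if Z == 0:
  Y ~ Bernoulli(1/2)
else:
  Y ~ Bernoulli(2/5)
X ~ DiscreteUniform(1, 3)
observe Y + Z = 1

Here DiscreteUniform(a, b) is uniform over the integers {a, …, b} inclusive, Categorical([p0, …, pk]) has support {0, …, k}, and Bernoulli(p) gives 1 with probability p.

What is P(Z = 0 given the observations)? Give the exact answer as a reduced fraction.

P(Z = 0 | obs) = 5/11

Enumerate traces; 6 have nonzero weight after conditioning:
  (Z=0, Y=1, X=1) weight 1/12
  (Z=0, Y=1, X=2) weight 1/12
  (Z=0, Y=1, X=3) weight 1/12
  (Z=1, Y=0, X=1) weight 1/10
  (Z=1, Y=0, X=2) weight 1/10
  (Z=1, Y=0, X=3) weight 1/10
Group by Z:
  weight(Z=0) = 1/4
  weight(Z=1) = 3/10
Total weight = 1/4 + 3/10 = 11/20
P(Z=0 | obs) = 1/4 / 11/20 = 5/11
P(Z=1 | obs) = 3/10 / 11/20 = 6/11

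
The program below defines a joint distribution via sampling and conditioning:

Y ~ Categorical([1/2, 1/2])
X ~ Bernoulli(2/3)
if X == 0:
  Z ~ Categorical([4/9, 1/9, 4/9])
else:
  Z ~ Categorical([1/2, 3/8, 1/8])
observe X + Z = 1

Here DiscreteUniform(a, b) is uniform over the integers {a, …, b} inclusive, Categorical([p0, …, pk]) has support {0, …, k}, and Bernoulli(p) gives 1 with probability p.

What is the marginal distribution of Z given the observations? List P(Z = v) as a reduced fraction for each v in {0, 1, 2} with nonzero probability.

P(Z=0) = 9/10, P(Z=1) = 1/10

Enumerate traces; 4 have nonzero weight after conditioning:
  (Y=0, X=0, Z=1) weight 1/54
  (Y=0, X=1, Z=0) weight 1/6
  (Y=1, X=0, Z=1) weight 1/54
  (Y=1, X=1, Z=0) weight 1/6
Group by Z:
  weight(Z=0) = 1/3
  weight(Z=1) = 1/27
Total weight = 1/3 + 1/27 = 10/27
P(Z=0 | obs) = 1/3 / 10/27 = 9/10
P(Z=1 | obs) = 1/27 / 10/27 = 1/10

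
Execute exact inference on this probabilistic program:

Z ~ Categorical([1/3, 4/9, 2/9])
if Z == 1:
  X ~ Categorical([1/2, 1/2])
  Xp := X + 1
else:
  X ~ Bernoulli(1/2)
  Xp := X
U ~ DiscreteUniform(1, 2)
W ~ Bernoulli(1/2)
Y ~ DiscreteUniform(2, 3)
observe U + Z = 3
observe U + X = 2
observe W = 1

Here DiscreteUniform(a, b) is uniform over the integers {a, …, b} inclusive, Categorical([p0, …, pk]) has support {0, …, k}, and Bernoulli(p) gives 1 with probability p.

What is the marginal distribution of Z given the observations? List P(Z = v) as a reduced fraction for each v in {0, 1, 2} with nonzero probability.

P(Z=1) = 2/3, P(Z=2) = 1/3

Enumerate traces; 4 have nonzero weight after conditioning:
  (Z=1, X=0, U=2, W=1, Y=2) weight 1/36
  (Z=1, X=0, U=2, W=1, Y=3) weight 1/36
  (Z=2, X=1, U=1, W=1, Y=2) weight 1/72
  (Z=2, X=1, U=1, W=1, Y=3) weight 1/72
Group by Z:
  weight(Z=1) = 1/18
  weight(Z=2) = 1/36
Total weight = 1/18 + 1/36 = 1/12
P(Z=1 | obs) = 1/18 / 1/12 = 2/3
P(Z=2 | obs) = 1/36 / 1/12 = 1/3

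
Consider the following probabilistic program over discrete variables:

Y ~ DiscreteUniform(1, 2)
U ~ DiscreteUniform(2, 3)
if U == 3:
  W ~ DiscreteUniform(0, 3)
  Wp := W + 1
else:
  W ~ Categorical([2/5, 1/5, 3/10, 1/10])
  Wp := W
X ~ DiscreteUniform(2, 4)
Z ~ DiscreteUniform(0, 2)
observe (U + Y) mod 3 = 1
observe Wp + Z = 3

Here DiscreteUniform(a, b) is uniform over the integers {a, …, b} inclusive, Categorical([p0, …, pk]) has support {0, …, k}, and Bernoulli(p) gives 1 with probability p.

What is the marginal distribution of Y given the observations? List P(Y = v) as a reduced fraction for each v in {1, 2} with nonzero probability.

P(Y=1) = 5/9, P(Y=2) = 4/9

Enumerate traces; 18 have nonzero weight after conditioning:
  (Y=1, U=3, W=0, X=2, Z=2) weight 1/144
  (Y=1, U=3, W=0, X=3, Z=2) weight 1/144
  (Y=1, U=3, W=0, X=4, Z=2) weight 1/144
  (Y=1, U=3, W=1, X=2, Z=1) weight 1/144
  (Y=1, U=3, W=1, X=3, Z=1) weight 1/144
  (Y=1, U=3, W=1, X=4, Z=1) weight 1/144
  (Y=1, U=3, W=2, X=2, Z=0) weight 1/144
  (Y=1, U=3, W=2, X=3, Z=0) weight 1/144
  (Y=2, U=2, W=1, X=2, Z=2) weight 1/180
  … 9 more
Group by Y:
  weight(Y=1) = 1/16
  weight(Y=2) = 1/20
Total weight = 1/16 + 1/20 = 9/80
P(Y=1 | obs) = 1/16 / 9/80 = 5/9
P(Y=2 | obs) = 1/20 / 9/80 = 4/9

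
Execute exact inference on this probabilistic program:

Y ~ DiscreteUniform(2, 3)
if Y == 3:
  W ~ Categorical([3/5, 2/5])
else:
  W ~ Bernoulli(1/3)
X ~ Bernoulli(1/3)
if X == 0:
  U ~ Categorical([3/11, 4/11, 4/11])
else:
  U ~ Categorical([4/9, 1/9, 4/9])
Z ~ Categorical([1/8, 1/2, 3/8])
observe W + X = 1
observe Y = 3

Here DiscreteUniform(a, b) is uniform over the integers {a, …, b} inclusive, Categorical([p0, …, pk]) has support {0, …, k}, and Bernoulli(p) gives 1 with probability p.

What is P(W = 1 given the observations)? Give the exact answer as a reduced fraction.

P(W = 1 | obs) = 4/7

Enumerate traces; 18 have nonzero weight after conditioning:
  (Y=3, W=0, X=1, U=0, Z=0) weight 1/180
  (Y=3, W=0, X=1, U=0, Z=1) weight 1/45
  (Y=3, W=0, X=1, U=0, Z=2) weight 1/60
  (Y=3, W=0, X=1, U=1, Z=0) weight 1/720
  (Y=3, W=0, X=1, U=1, Z=1) weight 1/180
  (Y=3, W=0, X=1, U=1, Z=2) weight 1/240
  (Y=3, W=0, X=1, U=2, Z=0) weight 1/180
  (Y=3, W=0, X=1, U=2, Z=1) weight 1/45
  (Y=3, W=1, X=0, U=0, Z=0) weight 1/220
  … 9 more
Group by W:
  weight(W=0) = 1/10
  weight(W=1) = 2/15
Total weight = 1/10 + 2/15 = 7/30
P(W=0 | obs) = 1/10 / 7/30 = 3/7
P(W=1 | obs) = 2/15 / 7/30 = 4/7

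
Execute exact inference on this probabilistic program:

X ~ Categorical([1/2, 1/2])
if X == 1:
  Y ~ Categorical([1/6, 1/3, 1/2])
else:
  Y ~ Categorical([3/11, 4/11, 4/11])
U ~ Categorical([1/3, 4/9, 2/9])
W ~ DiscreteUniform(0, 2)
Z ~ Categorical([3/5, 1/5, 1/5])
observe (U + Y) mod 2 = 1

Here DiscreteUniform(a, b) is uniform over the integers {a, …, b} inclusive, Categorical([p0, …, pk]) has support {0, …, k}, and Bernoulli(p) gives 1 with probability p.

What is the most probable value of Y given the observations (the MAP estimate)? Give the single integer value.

argmax_v P(Y = v | obs) = 1

Enumerate traces; 72 have nonzero weight after conditioning:
  (X=0, Y=0, U=1, W=0, Z=0) weight 2/165
  (X=0, Y=0, U=1, W=0, Z=1) weight 2/495
  (X=0, Y=0, U=1, W=0, Z=2) weight 2/495
  (X=0, Y=0, U=1, W=1, Z=0) weight 2/165
  (X=0, Y=0, U=1, W=1, Z=1) weight 2/495
  (X=0, Y=0, U=1, W=1, Z=2) weight 2/495
  (X=0, Y=0, U=1, W=2, Z=0) weight 2/165
  (X=0, Y=0, U=1, W=2, Z=1) weight 2/495
  (X=0, Y=1, U=0, W=0, Z=0) weight 2/165
  (X=0, Y=2, U=1, W=0, Z=0) weight 8/495
  … 62 more
Group by Y:
  weight(Y=0) = 29/297
  weight(Y=1) = 115/594
  weight(Y=2) = 19/99
Total weight = 29/297 + 115/594 + 19/99 = 287/594
P(Y=0 | obs) = 29/297 / 287/594 = 58/287
P(Y=1 | obs) = 115/594 / 287/594 = 115/287
P(Y=2 | obs) = 19/99 / 287/594 = 114/287
argmax = 1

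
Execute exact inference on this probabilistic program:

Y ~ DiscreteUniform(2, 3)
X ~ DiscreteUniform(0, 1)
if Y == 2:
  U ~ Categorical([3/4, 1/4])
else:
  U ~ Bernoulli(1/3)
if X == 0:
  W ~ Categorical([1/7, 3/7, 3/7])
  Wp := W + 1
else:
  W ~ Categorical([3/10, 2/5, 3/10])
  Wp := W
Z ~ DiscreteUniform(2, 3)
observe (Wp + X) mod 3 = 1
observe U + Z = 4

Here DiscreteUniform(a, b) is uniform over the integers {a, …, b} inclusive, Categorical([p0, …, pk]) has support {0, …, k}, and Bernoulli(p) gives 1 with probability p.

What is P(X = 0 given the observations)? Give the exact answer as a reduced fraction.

P(X = 0 | obs) = 10/31

Enumerate traces; 4 have nonzero weight after conditioning:
  (Y=2, X=0, U=1, W=0, Z=3) weight 1/224
  (Y=2, X=1, U=1, W=0, Z=3) weight 3/320
  (Y=3, X=0, U=1, W=0, Z=3) weight 1/168
  (Y=3, X=1, U=1, W=0, Z=3) weight 1/80
Group by X:
  weight(X=0) = 1/96
  weight(X=1) = 7/320
Total weight = 1/96 + 7/320 = 31/960
P(X=0 | obs) = 1/96 / 31/960 = 10/31
P(X=1 | obs) = 7/320 / 31/960 = 21/31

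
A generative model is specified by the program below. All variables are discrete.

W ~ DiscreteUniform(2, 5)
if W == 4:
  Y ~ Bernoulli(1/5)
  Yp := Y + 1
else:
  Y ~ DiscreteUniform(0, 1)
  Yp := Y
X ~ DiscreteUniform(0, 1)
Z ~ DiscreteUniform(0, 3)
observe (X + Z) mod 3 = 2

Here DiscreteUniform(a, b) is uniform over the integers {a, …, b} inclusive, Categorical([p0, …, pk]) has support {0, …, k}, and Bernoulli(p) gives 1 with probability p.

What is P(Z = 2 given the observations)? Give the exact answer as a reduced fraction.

Enumerate traces; 16 have nonzero weight after conditioning:
  (W=2, Y=0, X=0, Z=2) weight 1/64
  (W=2, Y=0, X=1, Z=1) weight 1/64
  (W=2, Y=1, X=0, Z=2) weight 1/64
  (W=2, Y=1, X=1, Z=1) weight 1/64
  (W=3, Y=0, X=0, Z=2) weight 1/64
  (W=3, Y=0, X=1, Z=1) weight 1/64
  (W=3, Y=1, X=0, Z=2) weight 1/64
  (W=3, Y=1, X=1, Z=1) weight 1/64
  … 8 more
Group by Z:
  weight(Z=1) = 1/8
  weight(Z=2) = 1/8
Total weight = 1/8 + 1/8 = 1/4
P(Z=1 | obs) = 1/8 / 1/4 = 1/2
P(Z=2 | obs) = 1/8 / 1/4 = 1/2

P(Z = 2 | obs) = 1/2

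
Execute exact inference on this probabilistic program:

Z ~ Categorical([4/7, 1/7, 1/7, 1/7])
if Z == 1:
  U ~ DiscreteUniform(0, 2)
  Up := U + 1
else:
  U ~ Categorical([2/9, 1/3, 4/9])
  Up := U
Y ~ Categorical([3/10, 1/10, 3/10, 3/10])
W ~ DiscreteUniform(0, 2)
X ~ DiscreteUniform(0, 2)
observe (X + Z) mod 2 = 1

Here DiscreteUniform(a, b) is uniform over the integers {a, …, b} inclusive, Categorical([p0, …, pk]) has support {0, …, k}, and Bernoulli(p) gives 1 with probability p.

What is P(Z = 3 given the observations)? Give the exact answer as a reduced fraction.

P(Z = 3 | obs) = 2/9

Enumerate traces; 216 have nonzero weight after conditioning:
  (Z=0, U=0, Y=0, W=0, X=1) weight 4/945
  (Z=0, U=0, Y=0, W=1, X=1) weight 4/945
  (Z=0, U=0, Y=0, W=2, X=1) weight 4/945
  (Z=0, U=0, Y=1, W=0, X=1) weight 4/2835
  (Z=0, U=0, Y=1, W=1, X=1) weight 4/2835
  (Z=0, U=0, Y=1, W=2, X=1) weight 4/2835
  (Z=0, U=0, Y=2, W=0, X=1) weight 4/945
  (Z=0, U=0, Y=2, W=1, X=1) weight 4/945
  (Z=1, U=0, Y=0, W=0, X=0) weight 1/630
  (Z=2, U=0, Y=0, W=0, X=1) weight 1/945
  … 206 more
Group by Z:
  weight(Z=0) = 4/21
  weight(Z=1) = 2/21
  weight(Z=2) = 1/21
  weight(Z=3) = 2/21
Total weight = 4/21 + 2/21 + 1/21 + 2/21 = 3/7
P(Z=0 | obs) = 4/21 / 3/7 = 4/9
P(Z=1 | obs) = 2/21 / 3/7 = 2/9
P(Z=2 | obs) = 1/21 / 3/7 = 1/9
P(Z=3 | obs) = 2/21 / 3/7 = 2/9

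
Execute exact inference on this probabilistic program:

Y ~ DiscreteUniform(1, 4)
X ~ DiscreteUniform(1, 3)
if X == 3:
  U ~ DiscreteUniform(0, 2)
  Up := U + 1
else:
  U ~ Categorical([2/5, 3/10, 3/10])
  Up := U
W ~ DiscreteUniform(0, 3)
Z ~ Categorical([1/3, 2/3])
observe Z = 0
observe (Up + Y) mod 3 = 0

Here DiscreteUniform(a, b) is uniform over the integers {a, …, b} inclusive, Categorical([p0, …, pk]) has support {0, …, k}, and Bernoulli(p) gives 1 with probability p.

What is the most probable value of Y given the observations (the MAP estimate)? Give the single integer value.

argmax_v P(Y = v | obs) = 3

Enumerate traces; 48 have nonzero weight after conditioning:
  (Y=1, X=1, U=2, W=0, Z=0) weight 1/480
  (Y=1, X=1, U=2, W=1, Z=0) weight 1/480
  (Y=1, X=1, U=2, W=2, Z=0) weight 1/480
  (Y=1, X=1, U=2, W=3, Z=0) weight 1/480
  (Y=1, X=2, U=2, W=0, Z=0) weight 1/480
  (Y=1, X=2, U=2, W=1, Z=0) weight 1/480
  (Y=1, X=2, U=2, W=2, Z=0) weight 1/480
  (Y=1, X=2, U=2, W=3, Z=0) weight 1/480
  (Y=2, X=1, U=1, W=0, Z=0) weight 1/480
  (Y=3, X=1, U=0, W=0, Z=0) weight 1/360
  … 38 more
Group by Y:
  weight(Y=1) = 7/270
  weight(Y=2) = 7/270
  weight(Y=3) = 17/540
  weight(Y=4) = 7/270
Total weight = 7/270 + 7/270 + 17/540 + 7/270 = 59/540
P(Y=1 | obs) = 7/270 / 59/540 = 14/59
P(Y=2 | obs) = 7/270 / 59/540 = 14/59
P(Y=3 | obs) = 17/540 / 59/540 = 17/59
P(Y=4 | obs) = 7/270 / 59/540 = 14/59
argmax = 3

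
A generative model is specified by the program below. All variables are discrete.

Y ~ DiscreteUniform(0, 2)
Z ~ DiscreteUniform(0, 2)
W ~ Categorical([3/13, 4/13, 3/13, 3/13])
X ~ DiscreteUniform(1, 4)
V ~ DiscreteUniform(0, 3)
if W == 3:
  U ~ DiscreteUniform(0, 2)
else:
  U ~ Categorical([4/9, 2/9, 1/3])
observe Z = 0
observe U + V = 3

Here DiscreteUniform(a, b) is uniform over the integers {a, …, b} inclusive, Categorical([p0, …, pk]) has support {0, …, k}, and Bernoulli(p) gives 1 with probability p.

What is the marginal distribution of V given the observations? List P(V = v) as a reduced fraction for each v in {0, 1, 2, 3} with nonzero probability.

Enumerate traces; 144 have nonzero weight after conditioning:
  (Y=0, Z=0, W=0, X=1, V=1, U=2) weight 1/1872
  (Y=0, Z=0, W=0, X=1, V=2, U=1) weight 1/2808
  (Y=0, Z=0, W=0, X=1, V=3, U=0) weight 1/1404
  (Y=0, Z=0, W=0, X=2, V=1, U=2) weight 1/1872
  (Y=0, Z=0, W=0, X=2, V=2, U=1) weight 1/2808
  (Y=0, Z=0, W=0, X=2, V=3, U=0) weight 1/1404
  (Y=0, Z=0, W=0, X=3, V=1, U=2) weight 1/1872
  (Y=0, Z=0, W=0, X=3, V=2, U=1) weight 1/2808
  … 136 more
Group by V:
  weight(V=1) = 1/36
  weight(V=2) = 29/1404
  weight(V=3) = 49/1404
Total weight = 1/36 + 29/1404 + 49/1404 = 1/12
P(V=1 | obs) = 1/36 / 1/12 = 1/3
P(V=2 | obs) = 29/1404 / 1/12 = 29/117
P(V=3 | obs) = 49/1404 / 1/12 = 49/117

P(V=1) = 1/3, P(V=2) = 29/117, P(V=3) = 49/117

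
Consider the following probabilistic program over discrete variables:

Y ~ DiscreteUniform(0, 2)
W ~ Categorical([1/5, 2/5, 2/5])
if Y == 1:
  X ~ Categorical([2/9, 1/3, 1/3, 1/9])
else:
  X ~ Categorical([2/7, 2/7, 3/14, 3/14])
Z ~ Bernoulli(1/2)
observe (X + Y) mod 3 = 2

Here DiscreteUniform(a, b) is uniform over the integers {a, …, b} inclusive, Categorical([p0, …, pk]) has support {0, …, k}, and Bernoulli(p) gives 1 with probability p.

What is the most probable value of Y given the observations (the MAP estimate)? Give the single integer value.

Enumerate traces; 24 have nonzero weight after conditioning:
  (Y=0, W=0, X=2, Z=0) weight 1/140
  (Y=0, W=0, X=2, Z=1) weight 1/140
  (Y=0, W=1, X=2, Z=0) weight 1/70
  (Y=0, W=1, X=2, Z=1) weight 1/70
  (Y=0, W=2, X=2, Z=0) weight 1/70
  (Y=0, W=2, X=2, Z=1) weight 1/70
  (Y=1, W=0, X=1, Z=0) weight 1/90
  (Y=1, W=0, X=1, Z=1) weight 1/90
  (Y=2, W=0, X=0, Z=0) weight 1/105
  … 15 more
Group by Y:
  weight(Y=0) = 1/14
  weight(Y=1) = 1/9
  weight(Y=2) = 1/6
Total weight = 1/14 + 1/9 + 1/6 = 22/63
P(Y=0 | obs) = 1/14 / 22/63 = 9/44
P(Y=1 | obs) = 1/9 / 22/63 = 7/22
P(Y=2 | obs) = 1/6 / 22/63 = 21/44
argmax = 2

argmax_v P(Y = v | obs) = 2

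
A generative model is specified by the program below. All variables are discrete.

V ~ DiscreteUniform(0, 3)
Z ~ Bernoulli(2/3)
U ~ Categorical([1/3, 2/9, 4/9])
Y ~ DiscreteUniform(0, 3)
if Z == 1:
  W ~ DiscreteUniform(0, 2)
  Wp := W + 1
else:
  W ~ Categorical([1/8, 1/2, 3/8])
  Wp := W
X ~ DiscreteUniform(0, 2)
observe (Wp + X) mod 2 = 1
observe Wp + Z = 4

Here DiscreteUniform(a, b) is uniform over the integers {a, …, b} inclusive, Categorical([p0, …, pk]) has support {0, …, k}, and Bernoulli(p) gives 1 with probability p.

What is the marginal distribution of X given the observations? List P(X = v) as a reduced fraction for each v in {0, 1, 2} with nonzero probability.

P(X=0) = 1/2, P(X=2) = 1/2

Enumerate traces; 96 have nonzero weight after conditioning:
  (V=0, Z=1, U=0, Y=0, W=2, X=0) weight 1/648
  (V=0, Z=1, U=0, Y=0, W=2, X=2) weight 1/648
  (V=0, Z=1, U=0, Y=1, W=2, X=0) weight 1/648
  (V=0, Z=1, U=0, Y=1, W=2, X=2) weight 1/648
  (V=0, Z=1, U=0, Y=2, W=2, X=0) weight 1/648
  (V=0, Z=1, U=0, Y=2, W=2, X=2) weight 1/648
  (V=0, Z=1, U=0, Y=3, W=2, X=0) weight 1/648
  (V=0, Z=1, U=0, Y=3, W=2, X=2) weight 1/648
  … 88 more
Group by X:
  weight(X=0) = 2/27
  weight(X=2) = 2/27
Total weight = 2/27 + 2/27 = 4/27
P(X=0 | obs) = 2/27 / 4/27 = 1/2
P(X=2 | obs) = 2/27 / 4/27 = 1/2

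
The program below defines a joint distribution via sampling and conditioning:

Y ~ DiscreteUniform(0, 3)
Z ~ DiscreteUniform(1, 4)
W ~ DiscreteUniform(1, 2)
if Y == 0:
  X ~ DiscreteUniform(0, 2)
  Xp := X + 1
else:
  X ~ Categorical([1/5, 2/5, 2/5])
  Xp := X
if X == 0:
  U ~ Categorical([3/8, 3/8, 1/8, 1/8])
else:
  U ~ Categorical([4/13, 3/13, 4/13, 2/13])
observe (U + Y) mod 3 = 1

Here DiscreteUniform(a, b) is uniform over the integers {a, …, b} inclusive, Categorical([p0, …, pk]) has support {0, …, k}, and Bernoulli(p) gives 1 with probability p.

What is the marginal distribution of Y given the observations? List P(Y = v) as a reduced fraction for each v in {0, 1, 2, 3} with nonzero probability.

P(Y=0) = 29/133, P(Y=1) = 244/665, P(Y=2) = 141/665, P(Y=3) = 27/133

Enumerate traces; 120 have nonzero weight after conditioning:
  (Y=0, Z=1, W=1, X=0, U=1) weight 1/256
  (Y=0, Z=1, W=1, X=1, U=1) weight 1/416
  (Y=0, Z=1, W=1, X=2, U=1) weight 1/416
  (Y=0, Z=1, W=2, X=0, U=1) weight 1/256
  (Y=0, Z=1, W=2, X=1, U=1) weight 1/416
  (Y=0, Z=1, W=2, X=2, U=1) weight 1/416
  (Y=0, Z=2, W=1, X=0, U=1) weight 1/256
  (Y=0, Z=2, W=1, X=1, U=1) weight 1/416
  (Y=1, Z=1, W=1, X=0, U=0) weight 3/1280
  (Y=2, Z=1, W=1, X=0, U=2) weight 1/1280
  … 110 more
Group by Y:
  weight(Y=0) = 29/416
  weight(Y=1) = 61/520
  weight(Y=2) = 141/2080
  weight(Y=3) = 27/416
Total weight = 29/416 + 61/520 + 141/2080 + 27/416 = 133/416
P(Y=0 | obs) = 29/416 / 133/416 = 29/133
P(Y=1 | obs) = 61/520 / 133/416 = 244/665
P(Y=2 | obs) = 141/2080 / 133/416 = 141/665
P(Y=3 | obs) = 27/416 / 133/416 = 27/133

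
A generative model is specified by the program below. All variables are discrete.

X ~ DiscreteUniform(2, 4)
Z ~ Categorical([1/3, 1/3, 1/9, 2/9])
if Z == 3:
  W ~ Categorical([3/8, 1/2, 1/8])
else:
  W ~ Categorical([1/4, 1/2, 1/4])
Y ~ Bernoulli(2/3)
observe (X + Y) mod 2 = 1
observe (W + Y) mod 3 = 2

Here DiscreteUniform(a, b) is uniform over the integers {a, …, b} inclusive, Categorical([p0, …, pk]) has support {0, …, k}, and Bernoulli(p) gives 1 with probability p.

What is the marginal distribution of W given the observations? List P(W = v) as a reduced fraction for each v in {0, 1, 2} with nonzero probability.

Enumerate traces; 12 have nonzero weight after conditioning:
  (X=2, Z=0, W=1, Y=1) weight 1/27
  (X=2, Z=1, W=1, Y=1) weight 1/27
  (X=2, Z=2, W=1, Y=1) weight 1/81
  (X=2, Z=3, W=1, Y=1) weight 2/81
  (X=3, Z=0, W=2, Y=0) weight 1/108
  (X=3, Z=1, W=2, Y=0) weight 1/108
  (X=3, Z=2, W=2, Y=0) weight 1/324
  (X=3, Z=3, W=2, Y=0) weight 1/324
  … 4 more
Group by W:
  weight(W=1) = 2/9
  weight(W=2) = 2/81
Total weight = 2/9 + 2/81 = 20/81
P(W=1 | obs) = 2/9 / 20/81 = 9/10
P(W=2 | obs) = 2/81 / 20/81 = 1/10

P(W=1) = 9/10, P(W=2) = 1/10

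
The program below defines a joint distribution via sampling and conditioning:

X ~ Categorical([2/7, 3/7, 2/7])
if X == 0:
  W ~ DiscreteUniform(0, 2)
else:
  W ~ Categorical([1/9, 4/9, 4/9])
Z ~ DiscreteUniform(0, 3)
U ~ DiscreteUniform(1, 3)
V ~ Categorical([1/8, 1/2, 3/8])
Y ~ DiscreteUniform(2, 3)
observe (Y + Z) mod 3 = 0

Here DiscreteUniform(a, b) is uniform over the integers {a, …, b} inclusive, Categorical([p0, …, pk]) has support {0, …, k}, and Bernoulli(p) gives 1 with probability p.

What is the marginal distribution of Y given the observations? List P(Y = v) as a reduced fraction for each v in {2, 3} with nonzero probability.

Enumerate traces; 243 have nonzero weight after conditioning:
  (X=0, W=0, Z=0, U=1, V=0, Y=3) weight 1/2016
  (X=0, W=0, Z=0, U=1, V=1, Y=3) weight 1/504
  (X=0, W=0, Z=0, U=1, V=2, Y=3) weight 1/672
  (X=0, W=0, Z=0, U=2, V=0, Y=3) weight 1/2016
  (X=0, W=0, Z=0, U=2, V=1, Y=3) weight 1/504
  (X=0, W=0, Z=0, U=2, V=2, Y=3) weight 1/672
  (X=0, W=0, Z=0, U=3, V=0, Y=3) weight 1/2016
  (X=0, W=0, Z=0, U=3, V=1, Y=3) weight 1/504
  (X=0, W=0, Z=1, U=1, V=0, Y=2) weight 1/2016
  … 234 more
Group by Y:
  weight(Y=2) = 1/8
  weight(Y=3) = 1/4
Total weight = 1/8 + 1/4 = 3/8
P(Y=2 | obs) = 1/8 / 3/8 = 1/3
P(Y=3 | obs) = 1/4 / 3/8 = 2/3

P(Y=2) = 1/3, P(Y=3) = 2/3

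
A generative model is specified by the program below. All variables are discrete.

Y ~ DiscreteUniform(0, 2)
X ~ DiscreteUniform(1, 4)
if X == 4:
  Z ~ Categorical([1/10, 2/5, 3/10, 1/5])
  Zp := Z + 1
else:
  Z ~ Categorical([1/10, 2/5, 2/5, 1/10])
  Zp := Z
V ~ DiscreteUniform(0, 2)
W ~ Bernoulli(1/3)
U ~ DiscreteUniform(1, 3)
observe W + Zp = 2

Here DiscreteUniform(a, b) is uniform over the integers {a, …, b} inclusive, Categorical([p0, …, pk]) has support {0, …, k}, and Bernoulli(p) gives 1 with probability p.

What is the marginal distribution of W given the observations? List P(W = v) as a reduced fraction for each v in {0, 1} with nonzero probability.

P(W=0) = 32/45, P(W=1) = 13/45

Enumerate traces; 216 have nonzero weight after conditioning:
  (Y=0, X=1, Z=1, V=0, W=1, U=1) weight 1/810
  (Y=0, X=1, Z=1, V=0, W=1, U=2) weight 1/810
  (Y=0, X=1, Z=1, V=0, W=1, U=3) weight 1/810
  (Y=0, X=1, Z=1, V=1, W=1, U=1) weight 1/810
  (Y=0, X=1, Z=1, V=1, W=1, U=2) weight 1/810
  (Y=0, X=1, Z=1, V=1, W=1, U=3) weight 1/810
  (Y=0, X=1, Z=1, V=2, W=1, U=1) weight 1/810
  (Y=0, X=1, Z=1, V=2, W=1, U=2) weight 1/810
  (Y=0, X=1, Z=2, V=0, W=0, U=1) weight 1/405
  … 207 more
Group by W:
  weight(W=0) = 4/15
  weight(W=1) = 13/120
Total weight = 4/15 + 13/120 = 3/8
P(W=0 | obs) = 4/15 / 3/8 = 32/45
P(W=1 | obs) = 13/120 / 3/8 = 13/45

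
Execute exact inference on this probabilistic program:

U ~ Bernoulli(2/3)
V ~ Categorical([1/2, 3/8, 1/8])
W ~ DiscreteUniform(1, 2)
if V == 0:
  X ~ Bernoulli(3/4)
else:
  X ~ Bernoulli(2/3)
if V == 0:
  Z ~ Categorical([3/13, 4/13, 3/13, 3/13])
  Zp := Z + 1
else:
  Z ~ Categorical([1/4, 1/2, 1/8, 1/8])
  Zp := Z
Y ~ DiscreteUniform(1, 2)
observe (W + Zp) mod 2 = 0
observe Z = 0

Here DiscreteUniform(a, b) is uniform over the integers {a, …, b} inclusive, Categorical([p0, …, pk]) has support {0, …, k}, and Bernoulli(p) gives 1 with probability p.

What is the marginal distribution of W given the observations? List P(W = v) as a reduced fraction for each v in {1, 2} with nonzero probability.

P(W=1) = 12/25, P(W=2) = 13/25

Enumerate traces; 24 have nonzero weight after conditioning:
  (U=0, V=0, W=1, X=0, Z=0, Y=1) weight 1/416
  (U=0, V=0, W=1, X=0, Z=0, Y=2) weight 1/416
  (U=0, V=0, W=1, X=1, Z=0, Y=1) weight 3/416
  (U=0, V=0, W=1, X=1, Z=0, Y=2) weight 3/416
  (U=0, V=1, W=2, X=0, Z=0, Y=1) weight 1/384
  (U=0, V=1, W=2, X=0, Z=0, Y=2) weight 1/384
  (U=0, V=1, W=2, X=1, Z=0, Y=1) weight 1/192
  (U=0, V=1, W=2, X=1, Z=0, Y=2) weight 1/192
  … 16 more
Group by W:
  weight(W=1) = 3/52
  weight(W=2) = 1/16
Total weight = 3/52 + 1/16 = 25/208
P(W=1 | obs) = 3/52 / 25/208 = 12/25
P(W=2 | obs) = 1/16 / 25/208 = 13/25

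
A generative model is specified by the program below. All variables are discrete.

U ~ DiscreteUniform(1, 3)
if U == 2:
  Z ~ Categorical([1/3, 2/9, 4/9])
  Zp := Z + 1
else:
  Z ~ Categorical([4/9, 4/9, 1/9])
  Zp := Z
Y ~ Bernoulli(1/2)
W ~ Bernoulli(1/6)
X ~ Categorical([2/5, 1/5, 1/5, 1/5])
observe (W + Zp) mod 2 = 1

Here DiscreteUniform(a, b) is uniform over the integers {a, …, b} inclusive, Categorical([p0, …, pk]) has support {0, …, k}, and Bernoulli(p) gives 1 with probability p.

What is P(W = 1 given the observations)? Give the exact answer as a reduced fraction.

P(W = 1 | obs) = 4/29

Enumerate traces; 72 have nonzero weight after conditioning:
  (U=1, Z=0, Y=0, W=1, X=0) weight 2/405
  (U=1, Z=0, Y=0, W=1, X=1) weight 1/405
  (U=1, Z=0, Y=0, W=1, X=2) weight 1/405
  (U=1, Z=0, Y=0, W=1, X=3) weight 1/405
  (U=1, Z=0, Y=1, W=1, X=0) weight 2/405
  (U=1, Z=0, Y=1, W=1, X=1) weight 1/405
  (U=1, Z=0, Y=1, W=1, X=2) weight 1/405
  (U=1, Z=0, Y=1, W=1, X=3) weight 1/405
  (U=1, Z=1, Y=0, W=0, X=0) weight 2/81
  … 63 more
Group by W:
  weight(W=0) = 25/54
  weight(W=1) = 2/27
Total weight = 25/54 + 2/27 = 29/54
P(W=0 | obs) = 25/54 / 29/54 = 25/29
P(W=1 | obs) = 2/27 / 29/54 = 4/29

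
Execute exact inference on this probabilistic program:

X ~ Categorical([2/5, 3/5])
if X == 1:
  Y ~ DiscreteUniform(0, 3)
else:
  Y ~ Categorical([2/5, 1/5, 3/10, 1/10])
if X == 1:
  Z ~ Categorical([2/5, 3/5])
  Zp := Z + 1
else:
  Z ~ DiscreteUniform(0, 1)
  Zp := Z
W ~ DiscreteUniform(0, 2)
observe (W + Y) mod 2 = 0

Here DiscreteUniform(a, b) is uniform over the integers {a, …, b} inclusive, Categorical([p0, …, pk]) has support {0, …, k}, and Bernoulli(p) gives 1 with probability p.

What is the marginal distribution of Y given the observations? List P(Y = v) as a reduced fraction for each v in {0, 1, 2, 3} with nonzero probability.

P(Y=0) = 31/79, P(Y=1) = 23/158, P(Y=2) = 27/79, P(Y=3) = 19/158

Enumerate traces; 24 have nonzero weight after conditioning:
  (X=0, Y=0, Z=0, W=0) weight 2/75
  (X=0, Y=0, Z=0, W=2) weight 2/75
  (X=0, Y=0, Z=1, W=0) weight 2/75
  (X=0, Y=0, Z=1, W=2) weight 2/75
  (X=0, Y=1, Z=0, W=1) weight 1/75
  (X=0, Y=1, Z=1, W=1) weight 1/75
  (X=0, Y=2, Z=0, W=0) weight 1/50
  (X=0, Y=2, Z=0, W=2) weight 1/50
  (X=0, Y=3, Z=0, W=1) weight 1/150
  … 15 more
Group by Y:
  weight(Y=0) = 31/150
  weight(Y=1) = 23/300
  weight(Y=2) = 9/50
  weight(Y=3) = 19/300
Total weight = 31/150 + 23/300 + 9/50 + 19/300 = 79/150
P(Y=0 | obs) = 31/150 / 79/150 = 31/79
P(Y=1 | obs) = 23/300 / 79/150 = 23/158
P(Y=2 | obs) = 9/50 / 79/150 = 27/79
P(Y=3 | obs) = 19/300 / 79/150 = 19/158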